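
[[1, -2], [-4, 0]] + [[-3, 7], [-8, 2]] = [[-2, 5], [-12, 2]]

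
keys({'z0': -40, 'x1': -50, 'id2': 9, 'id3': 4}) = ['z0', 'x1', 'id2', 'id3']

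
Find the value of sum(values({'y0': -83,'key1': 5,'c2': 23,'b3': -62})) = -117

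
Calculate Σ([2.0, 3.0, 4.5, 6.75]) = 16.25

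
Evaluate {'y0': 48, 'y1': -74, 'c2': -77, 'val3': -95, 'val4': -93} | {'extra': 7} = {'y0': 48, 'y1': -74, 'c2': -77, 'val3': -95, 'val4': -93, 'extra': 7}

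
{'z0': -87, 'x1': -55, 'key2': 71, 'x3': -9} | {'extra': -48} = {'z0': -87, 'x1': -55, 'key2': 71, 'x3': -9, 'extra': -48}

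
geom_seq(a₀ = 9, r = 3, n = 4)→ [9, 27, 81, 243]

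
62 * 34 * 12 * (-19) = -480624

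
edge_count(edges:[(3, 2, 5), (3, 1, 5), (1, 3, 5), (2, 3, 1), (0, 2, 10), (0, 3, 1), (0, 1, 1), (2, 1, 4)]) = 8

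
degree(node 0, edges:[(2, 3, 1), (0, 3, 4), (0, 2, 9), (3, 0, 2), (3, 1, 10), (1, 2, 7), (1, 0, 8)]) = 4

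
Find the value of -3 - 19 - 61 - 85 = -168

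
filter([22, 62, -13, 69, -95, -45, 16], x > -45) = keep x where x > -45: 22✓, 62✓, -13✓, 69✓, -95✗, -45✗, 16✓
= [22, 62, -13, 69, 16]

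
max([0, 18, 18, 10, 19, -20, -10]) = 19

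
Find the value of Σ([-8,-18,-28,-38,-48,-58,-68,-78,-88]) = -432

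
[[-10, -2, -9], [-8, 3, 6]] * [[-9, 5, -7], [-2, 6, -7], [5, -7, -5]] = [[49, 1, 129], [96, -64, 5]]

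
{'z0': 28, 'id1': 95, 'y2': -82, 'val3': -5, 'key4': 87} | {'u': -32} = {'z0': 28, 'id1': 95, 'y2': -82, 'val3': -5, 'key4': 87, 'u': -32}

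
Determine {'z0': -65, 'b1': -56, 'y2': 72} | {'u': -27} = {'z0': -65, 'b1': -56, 'y2': 72, 'u': -27}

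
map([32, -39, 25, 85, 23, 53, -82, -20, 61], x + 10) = 32+10=42, -39+10=-29, 25+10=35, 85+10=95, 23+10=33, 53+10=63, -82+10=-72, -20+10=-10, 61+10=71
= [42, -29, 35, 95, 33, 63, -72, -10, 71]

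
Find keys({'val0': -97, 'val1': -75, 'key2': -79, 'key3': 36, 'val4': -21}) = ['val0', 'val1', 'key2', 'key3', 'val4']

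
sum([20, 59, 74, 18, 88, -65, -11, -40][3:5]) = slice → [18, 88]
18 + 88
= 106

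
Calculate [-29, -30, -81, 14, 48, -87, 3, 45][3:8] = [14, 48, -87, 3, 45]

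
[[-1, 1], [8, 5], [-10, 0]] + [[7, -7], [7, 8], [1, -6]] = [[6, -6], [15, 13], [-9, -6]]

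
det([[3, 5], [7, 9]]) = (3)*(9) - (5)*(7)
= -8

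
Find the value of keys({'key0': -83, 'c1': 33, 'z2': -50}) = ['key0', 'c1', 'z2']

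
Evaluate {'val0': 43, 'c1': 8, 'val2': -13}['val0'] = 43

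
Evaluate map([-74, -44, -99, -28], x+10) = -74+10=-64, -44+10=-34, -99+10=-89, -28+10=-18
= [-64, -34, -89, -18]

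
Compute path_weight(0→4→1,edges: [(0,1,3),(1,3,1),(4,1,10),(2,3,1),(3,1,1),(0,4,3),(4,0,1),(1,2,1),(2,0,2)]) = w(0→4)=3 + w(4→1)=10
= 13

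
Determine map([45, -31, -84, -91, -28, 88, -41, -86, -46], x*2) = [90, -62, -168, -182, -56, 176, -82, -172, -92]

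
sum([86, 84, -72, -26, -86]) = 86 + 84 + (-72) + (-26) + (-86)
= -14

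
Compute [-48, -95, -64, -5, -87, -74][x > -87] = keep x where x > -87: -48✓, -95✗, -64✓, -5✓, -87✗, -74✓
= [-48, -64, -5, -74]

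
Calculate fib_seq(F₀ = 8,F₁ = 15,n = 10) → F_2 = F_1 + F_0 = 23
F_3 = F_2 + F_1 = 38
F_4 = F_3 + F_2 = 61
...
= [8, 15, 23, 38, 61, 99, 160, 259, 419, 678]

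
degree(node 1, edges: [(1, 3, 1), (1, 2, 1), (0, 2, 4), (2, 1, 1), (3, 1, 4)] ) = 4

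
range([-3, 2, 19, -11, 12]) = 30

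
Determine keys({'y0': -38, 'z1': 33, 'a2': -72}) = ['y0', 'z1', 'a2']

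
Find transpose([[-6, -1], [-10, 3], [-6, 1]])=[[-6, -10, -6], [-1, 3, 1]]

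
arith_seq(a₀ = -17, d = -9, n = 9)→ a_0 = -17 + 0*-9 = -17
a_1 = -17 + 1*-9 = -26
a_2 = -17 + 2*-9 = -35
...
= [-17, -26, -35, -44, -53, -62, -71, -80, -89]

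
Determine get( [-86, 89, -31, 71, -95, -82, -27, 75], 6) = -27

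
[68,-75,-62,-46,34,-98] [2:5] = [-62, -46, 34]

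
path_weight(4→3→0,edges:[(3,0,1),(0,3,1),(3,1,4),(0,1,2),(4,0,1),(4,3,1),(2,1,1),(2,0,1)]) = w(4→3)=1 + w(3→0)=1
= 2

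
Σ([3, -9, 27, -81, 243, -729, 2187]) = 1641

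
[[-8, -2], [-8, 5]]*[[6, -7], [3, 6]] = [[-54, 44], [-33, 86]]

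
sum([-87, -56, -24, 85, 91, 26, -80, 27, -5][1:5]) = 96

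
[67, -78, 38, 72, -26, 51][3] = 72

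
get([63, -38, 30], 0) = 63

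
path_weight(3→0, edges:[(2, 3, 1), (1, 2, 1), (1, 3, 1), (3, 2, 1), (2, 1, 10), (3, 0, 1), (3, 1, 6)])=w(3→0)=1
= 1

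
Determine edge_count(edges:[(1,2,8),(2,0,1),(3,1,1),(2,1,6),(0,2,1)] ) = 5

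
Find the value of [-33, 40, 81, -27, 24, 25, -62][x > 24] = [40, 81, 25]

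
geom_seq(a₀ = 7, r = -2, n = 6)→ a_0 = 7*(-2)^0 = 7
a_1 = 7*(-2)^1 = -14
a_2 = 7*(-2)^2 = 28
...
= [7, -14, 28, -56, 112, -224]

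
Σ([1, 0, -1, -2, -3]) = -5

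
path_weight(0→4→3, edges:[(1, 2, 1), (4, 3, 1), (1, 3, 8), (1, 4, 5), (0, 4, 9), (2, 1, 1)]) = w(0→4)=9 + w(4→3)=1
= 10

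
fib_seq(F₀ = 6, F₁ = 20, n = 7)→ [6, 20, 26, 46, 72, 118, 190]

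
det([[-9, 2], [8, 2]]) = -34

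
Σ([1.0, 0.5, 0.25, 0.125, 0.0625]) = 1.9375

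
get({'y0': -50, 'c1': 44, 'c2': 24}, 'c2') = 24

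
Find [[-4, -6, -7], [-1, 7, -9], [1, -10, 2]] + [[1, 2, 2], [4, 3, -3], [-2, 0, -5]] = [[-3, -4, -5], [3, 10, -12], [-1, -10, -3]]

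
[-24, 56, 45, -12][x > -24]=keep x where x > -24: -24✗, 56✓, 45✓, -12✓
= [56, 45, -12]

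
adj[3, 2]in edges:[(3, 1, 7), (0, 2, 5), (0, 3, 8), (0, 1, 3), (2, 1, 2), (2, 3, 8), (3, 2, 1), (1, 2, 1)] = 1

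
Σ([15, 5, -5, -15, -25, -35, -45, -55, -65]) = -225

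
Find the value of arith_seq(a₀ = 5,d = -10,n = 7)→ a_0 = 5 + 0*-10 = 5
a_1 = 5 + 1*-10 = -5
a_2 = 5 + 2*-10 = -15
...
= [5, -5, -15, -25, -35, -45, -55]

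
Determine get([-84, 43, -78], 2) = -78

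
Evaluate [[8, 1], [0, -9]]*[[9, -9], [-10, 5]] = [[62, -67], [90, -45]]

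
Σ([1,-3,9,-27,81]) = 61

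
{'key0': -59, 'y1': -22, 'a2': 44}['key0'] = -59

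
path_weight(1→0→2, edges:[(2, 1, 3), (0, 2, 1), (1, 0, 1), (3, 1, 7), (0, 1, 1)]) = 2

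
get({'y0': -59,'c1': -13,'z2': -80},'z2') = -80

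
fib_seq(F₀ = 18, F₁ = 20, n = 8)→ [18, 20, 38, 58, 96, 154, 250, 404]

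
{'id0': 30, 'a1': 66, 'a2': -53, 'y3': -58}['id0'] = 30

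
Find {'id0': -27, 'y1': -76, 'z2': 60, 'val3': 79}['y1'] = -76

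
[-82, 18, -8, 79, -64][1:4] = [18, -8, 79]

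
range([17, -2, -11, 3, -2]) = 28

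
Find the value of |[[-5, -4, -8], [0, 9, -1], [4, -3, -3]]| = (1)*(-5)*det([[9, -1], [-3, -3]]) + (-1)*(-4)*det([[0, -1], [4, -3]]) + (1)*(-8)*det([[0, 9], [4, -3]])
= 150 + 16 + 288
= 454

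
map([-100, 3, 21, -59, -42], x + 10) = -100+10=-90, 3+10=13, 21+10=31, -59+10=-49, -42+10=-32
= [-90, 13, 31, -49, -32]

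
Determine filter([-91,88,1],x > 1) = [88]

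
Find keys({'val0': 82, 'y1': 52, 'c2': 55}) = ['val0', 'y1', 'c2']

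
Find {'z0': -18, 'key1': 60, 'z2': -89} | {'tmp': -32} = {'z0': -18, 'key1': 60, 'z2': -89, 'tmp': -32}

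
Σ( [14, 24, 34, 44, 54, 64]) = 14 + 24 + 34 + 44 + 54 + 64
= 234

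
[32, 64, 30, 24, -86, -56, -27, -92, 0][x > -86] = [32, 64, 30, 24, -56, -27, 0]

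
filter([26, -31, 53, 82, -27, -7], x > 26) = keep x where x > 26: 26✗, -31✗, 53✓, 82✓, -27✗, -7✗
= [53, 82]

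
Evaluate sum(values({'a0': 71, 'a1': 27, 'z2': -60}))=71 + 27 + (-60)
= 38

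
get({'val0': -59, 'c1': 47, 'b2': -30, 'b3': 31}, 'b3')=31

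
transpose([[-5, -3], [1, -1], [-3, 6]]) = [[-5, 1, -3], [-3, -1, 6]]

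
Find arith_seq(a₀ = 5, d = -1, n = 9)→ [5, 4, 3, 2, 1, 0, -1, -2, -3]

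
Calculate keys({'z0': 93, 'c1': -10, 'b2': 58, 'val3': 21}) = ['z0', 'c1', 'b2', 'val3']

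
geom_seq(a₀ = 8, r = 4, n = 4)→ [8, 32, 128, 512]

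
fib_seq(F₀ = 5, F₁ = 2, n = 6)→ F_2 = F_1 + F_0 = 7
F_3 = F_2 + F_1 = 9
F_4 = F_3 + F_2 = 16
...
= [5, 2, 7, 9, 16, 25]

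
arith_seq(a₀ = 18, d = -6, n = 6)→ [18, 12, 6, 0, -6, -12]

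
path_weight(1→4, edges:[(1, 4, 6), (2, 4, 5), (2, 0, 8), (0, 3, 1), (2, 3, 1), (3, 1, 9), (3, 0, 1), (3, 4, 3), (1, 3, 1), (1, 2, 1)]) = 6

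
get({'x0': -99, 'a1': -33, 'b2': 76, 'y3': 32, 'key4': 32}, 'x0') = -99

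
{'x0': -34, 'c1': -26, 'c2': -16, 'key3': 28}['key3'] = 28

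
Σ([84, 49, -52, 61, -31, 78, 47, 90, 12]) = 338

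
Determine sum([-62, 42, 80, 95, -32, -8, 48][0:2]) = slice → [-62, 42]
(-62) + 42
= -20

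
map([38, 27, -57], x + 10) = 38+10=48, 27+10=37, -57+10=-47
= [48, 37, -47]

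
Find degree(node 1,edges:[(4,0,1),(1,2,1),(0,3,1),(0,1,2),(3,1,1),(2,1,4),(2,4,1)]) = 4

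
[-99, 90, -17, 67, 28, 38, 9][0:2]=[-99, 90]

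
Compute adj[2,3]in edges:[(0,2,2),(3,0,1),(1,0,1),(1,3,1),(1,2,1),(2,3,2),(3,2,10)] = 2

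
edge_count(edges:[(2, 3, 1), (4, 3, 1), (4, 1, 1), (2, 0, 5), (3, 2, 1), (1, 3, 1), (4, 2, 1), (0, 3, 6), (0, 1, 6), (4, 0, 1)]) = 10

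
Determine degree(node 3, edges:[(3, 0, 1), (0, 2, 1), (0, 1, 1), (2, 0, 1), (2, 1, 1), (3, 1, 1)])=incident: (3,0), (3,1)
= 2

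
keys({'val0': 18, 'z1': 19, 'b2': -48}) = ['val0', 'z1', 'b2']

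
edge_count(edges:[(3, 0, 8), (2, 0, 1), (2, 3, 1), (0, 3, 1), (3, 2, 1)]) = 5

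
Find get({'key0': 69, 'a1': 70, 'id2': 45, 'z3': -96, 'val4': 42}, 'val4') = 42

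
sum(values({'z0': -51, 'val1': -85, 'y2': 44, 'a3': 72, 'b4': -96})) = -116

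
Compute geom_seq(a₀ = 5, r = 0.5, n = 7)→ a_0 = 5*0.5^0 = 5.0
a_1 = 5*0.5^1 = 2.5
a_2 = 5*0.5^2 = 1.25
...
= [5.0, 2.5, 1.25, 0.625, 0.3125, 0.15625, 0.078125]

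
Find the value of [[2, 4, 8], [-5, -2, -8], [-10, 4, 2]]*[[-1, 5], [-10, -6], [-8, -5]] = C[0][0] = (2)*(-1) + (4)*(-10) + (8)*(-8) = -106
C[0][1] = (2)*(5) + (4)*(-6) + (8)*(-5) = -54
C[1][0] = (-5)*(-1) + (-2)*(-10) + (-8)*(-8) = 89
C[1][1] = (-5)*(5) + (-2)*(-6) + (-8)*(-5) = 27
C[2][0] = (-10)*(-1) + (4)*(-10) + (2)*(-8) = -46
C[2][1] = (-10)*(5) + (4)*(-6) + (2)*(-5) = -84
= [[-106, -54], [89, 27], [-46, -84]]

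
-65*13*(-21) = 17745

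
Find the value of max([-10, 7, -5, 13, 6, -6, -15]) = 13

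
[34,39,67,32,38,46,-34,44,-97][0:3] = [34, 39, 67]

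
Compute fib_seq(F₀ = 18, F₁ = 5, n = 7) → [18, 5, 23, 28, 51, 79, 130]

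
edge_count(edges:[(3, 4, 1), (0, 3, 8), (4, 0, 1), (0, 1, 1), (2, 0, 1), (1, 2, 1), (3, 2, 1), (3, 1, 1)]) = 8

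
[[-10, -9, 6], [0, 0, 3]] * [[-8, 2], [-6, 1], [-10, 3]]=C[0][0] = (-10)*(-8) + (-9)*(-6) + (6)*(-10) = 74
C[0][1] = (-10)*(2) + (-9)*(1) + (6)*(3) = -11
C[1][0] = (0)*(-8) + (0)*(-6) + (3)*(-10) = -30
C[1][1] = (0)*(2) + (0)*(1) + (3)*(3) = 9
= [[74, -11], [-30, 9]]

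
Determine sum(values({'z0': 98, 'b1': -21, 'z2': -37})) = 98 + (-21) + (-37)
= 40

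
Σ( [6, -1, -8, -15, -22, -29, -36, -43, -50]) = -198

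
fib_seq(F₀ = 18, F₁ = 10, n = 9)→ [18, 10, 28, 38, 66, 104, 170, 274, 444]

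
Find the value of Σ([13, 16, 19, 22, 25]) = 13 + 16 + 19 + 22 + 25
= 95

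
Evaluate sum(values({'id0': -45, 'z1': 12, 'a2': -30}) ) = (-45) + 12 + (-30)
= -63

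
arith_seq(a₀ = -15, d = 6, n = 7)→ [-15, -9, -3, 3, 9, 15, 21]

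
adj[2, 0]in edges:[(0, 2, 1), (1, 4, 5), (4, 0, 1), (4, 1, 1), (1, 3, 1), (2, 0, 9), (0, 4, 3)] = 9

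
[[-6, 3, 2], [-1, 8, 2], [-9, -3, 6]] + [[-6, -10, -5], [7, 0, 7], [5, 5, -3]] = [[-12, -7, -3], [6, 8, 9], [-4, 2, 3]]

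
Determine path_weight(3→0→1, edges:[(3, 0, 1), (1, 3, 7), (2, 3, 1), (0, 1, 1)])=2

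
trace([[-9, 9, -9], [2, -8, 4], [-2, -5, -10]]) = diagonal: (-9) + (-8) + (-10)
= -27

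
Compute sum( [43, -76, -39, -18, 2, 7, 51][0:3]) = -72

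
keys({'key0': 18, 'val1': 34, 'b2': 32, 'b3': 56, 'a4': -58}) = ['key0', 'val1', 'b2', 'b3', 'a4']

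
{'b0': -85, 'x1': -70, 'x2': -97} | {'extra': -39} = {'b0': -85, 'x1': -70, 'x2': -97, 'extra': -39}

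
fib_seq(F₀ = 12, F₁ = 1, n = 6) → F_2 = F_1 + F_0 = 13
F_3 = F_2 + F_1 = 14
F_4 = F_3 + F_2 = 27
...
= [12, 1, 13, 14, 27, 41]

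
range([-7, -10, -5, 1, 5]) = 15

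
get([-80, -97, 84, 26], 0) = -80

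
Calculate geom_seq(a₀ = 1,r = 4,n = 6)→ [1, 4, 16, 64, 256, 1024]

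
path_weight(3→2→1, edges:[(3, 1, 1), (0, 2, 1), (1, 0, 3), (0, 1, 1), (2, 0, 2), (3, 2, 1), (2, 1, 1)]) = 2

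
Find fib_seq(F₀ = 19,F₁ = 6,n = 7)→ F_2 = F_1 + F_0 = 25
F_3 = F_2 + F_1 = 31
F_4 = F_3 + F_2 = 56
...
= [19, 6, 25, 31, 56, 87, 143]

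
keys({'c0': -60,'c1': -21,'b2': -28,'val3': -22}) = ['c0', 'c1', 'b2', 'val3']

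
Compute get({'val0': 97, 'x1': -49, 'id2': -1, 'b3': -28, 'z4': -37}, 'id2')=-1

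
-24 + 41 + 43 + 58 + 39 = 157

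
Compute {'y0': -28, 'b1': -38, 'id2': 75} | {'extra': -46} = {'y0': -28, 'b1': -38, 'id2': 75, 'extra': -46}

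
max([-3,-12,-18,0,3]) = 3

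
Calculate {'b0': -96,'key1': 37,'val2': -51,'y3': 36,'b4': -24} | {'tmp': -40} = {'b0': -96, 'key1': 37, 'val2': -51, 'y3': 36, 'b4': -24, 'tmp': -40}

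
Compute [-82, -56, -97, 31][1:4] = [-56, -97, 31]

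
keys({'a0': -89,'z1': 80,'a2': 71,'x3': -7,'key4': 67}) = ['a0', 'z1', 'a2', 'x3', 'key4']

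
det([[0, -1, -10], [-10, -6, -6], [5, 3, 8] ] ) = (1)*(0)*det([[-6, -6], [3, 8]]) + (-1)*(-1)*det([[-10, -6], [5, 8]]) + (1)*(-10)*det([[-10, -6], [5, 3]])
= 0 + -50 + 0
= -50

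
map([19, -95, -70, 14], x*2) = 19*2=38, -95*2=-190, -70*2=-140, 14*2=28
= [38, -190, -140, 28]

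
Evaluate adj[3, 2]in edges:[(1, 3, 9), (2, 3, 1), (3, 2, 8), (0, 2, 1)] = 8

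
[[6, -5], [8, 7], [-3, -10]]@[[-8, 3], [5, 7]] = C[0][0] = (6)*(-8) + (-5)*(5) = -73
C[0][1] = (6)*(3) + (-5)*(7) = -17
C[1][0] = (8)*(-8) + (7)*(5) = -29
C[1][1] = (8)*(3) + (7)*(7) = 73
C[2][0] = (-3)*(-8) + (-10)*(5) = -26
C[2][1] = (-3)*(3) + (-10)*(7) = -79
= [[-73, -17], [-29, 73], [-26, -79]]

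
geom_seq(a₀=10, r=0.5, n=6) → [10.0, 5.0, 2.5, 1.25, 0.625, 0.3125]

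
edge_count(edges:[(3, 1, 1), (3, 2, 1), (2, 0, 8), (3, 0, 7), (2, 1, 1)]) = 5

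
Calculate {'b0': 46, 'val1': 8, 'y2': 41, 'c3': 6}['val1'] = 8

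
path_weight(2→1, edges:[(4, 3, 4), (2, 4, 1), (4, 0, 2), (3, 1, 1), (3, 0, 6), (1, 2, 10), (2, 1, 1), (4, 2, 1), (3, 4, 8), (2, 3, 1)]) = w(2→1)=1
= 1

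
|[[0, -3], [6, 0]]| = (0)*(0) - (-3)*(6)
= 18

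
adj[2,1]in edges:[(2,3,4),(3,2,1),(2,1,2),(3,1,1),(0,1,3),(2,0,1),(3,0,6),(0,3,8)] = 2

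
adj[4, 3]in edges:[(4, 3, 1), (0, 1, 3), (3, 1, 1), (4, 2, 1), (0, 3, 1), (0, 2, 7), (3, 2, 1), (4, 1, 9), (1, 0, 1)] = 1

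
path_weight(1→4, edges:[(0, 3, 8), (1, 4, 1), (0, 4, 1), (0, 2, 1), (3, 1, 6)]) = w(1→4)=1
= 1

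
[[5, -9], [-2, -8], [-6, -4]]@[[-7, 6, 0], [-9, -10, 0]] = C[0][0] = (5)*(-7) + (-9)*(-9) = 46
C[0][1] = (5)*(6) + (-9)*(-10) = 120
C[0][2] = (5)*(0) + (-9)*(0) = 0
C[1][0] = (-2)*(-7) + (-8)*(-9) = 86
C[1][1] = (-2)*(6) + (-8)*(-10) = 68
C[1][2] = (-2)*(0) + (-8)*(0) = 0
... (3 more cells)
= [[46, 120, 0], [86, 68, 0], [78, 4, 0]]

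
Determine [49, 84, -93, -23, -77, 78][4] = -77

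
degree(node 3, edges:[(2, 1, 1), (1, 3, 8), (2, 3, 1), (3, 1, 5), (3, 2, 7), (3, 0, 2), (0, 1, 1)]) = incident: (1,3), (2,3), (3,1), (3,2), (3,0)
= 5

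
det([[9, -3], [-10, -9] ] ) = -111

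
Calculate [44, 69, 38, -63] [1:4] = [69, 38, -63]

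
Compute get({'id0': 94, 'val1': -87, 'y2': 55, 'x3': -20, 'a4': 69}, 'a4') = 69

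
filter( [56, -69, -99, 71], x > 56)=[71]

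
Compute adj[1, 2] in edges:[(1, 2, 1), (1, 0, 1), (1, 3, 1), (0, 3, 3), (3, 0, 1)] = 1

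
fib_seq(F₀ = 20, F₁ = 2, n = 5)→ F_2 = F_1 + F_0 = 22
F_3 = F_2 + F_1 = 24
F_4 = F_3 + F_2 = 46
= [20, 2, 22, 24, 46]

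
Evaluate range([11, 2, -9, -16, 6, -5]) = 27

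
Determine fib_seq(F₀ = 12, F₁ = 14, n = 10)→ F_2 = F_1 + F_0 = 26
F_3 = F_2 + F_1 = 40
F_4 = F_3 + F_2 = 66
...
= [12, 14, 26, 40, 66, 106, 172, 278, 450, 728]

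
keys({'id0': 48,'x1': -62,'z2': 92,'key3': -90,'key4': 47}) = ['id0', 'x1', 'z2', 'key3', 'key4']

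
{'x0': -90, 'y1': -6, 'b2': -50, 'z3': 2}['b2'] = -50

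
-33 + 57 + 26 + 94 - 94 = 50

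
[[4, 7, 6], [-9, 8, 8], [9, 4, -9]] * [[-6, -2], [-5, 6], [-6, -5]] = C[0][0] = (4)*(-6) + (7)*(-5) + (6)*(-6) = -95
C[0][1] = (4)*(-2) + (7)*(6) + (6)*(-5) = 4
C[1][0] = (-9)*(-6) + (8)*(-5) + (8)*(-6) = -34
C[1][1] = (-9)*(-2) + (8)*(6) + (8)*(-5) = 26
C[2][0] = (9)*(-6) + (4)*(-5) + (-9)*(-6) = -20
C[2][1] = (9)*(-2) + (4)*(6) + (-9)*(-5) = 51
= [[-95, 4], [-34, 26], [-20, 51]]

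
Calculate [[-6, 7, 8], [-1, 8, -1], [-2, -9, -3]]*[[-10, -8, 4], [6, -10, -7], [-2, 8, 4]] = C[0][0] = (-6)*(-10) + (7)*(6) + (8)*(-2) = 86
C[0][1] = (-6)*(-8) + (7)*(-10) + (8)*(8) = 42
C[0][2] = (-6)*(4) + (7)*(-7) + (8)*(4) = -41
C[1][0] = (-1)*(-10) + (8)*(6) + (-1)*(-2) = 60
C[1][1] = (-1)*(-8) + (8)*(-10) + (-1)*(8) = -80
C[1][2] = (-1)*(4) + (8)*(-7) + (-1)*(4) = -64
... (3 more cells)
= [[86, 42, -41], [60, -80, -64], [-28, 82, 43]]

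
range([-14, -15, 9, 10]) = 25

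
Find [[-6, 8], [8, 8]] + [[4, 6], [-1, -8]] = [[-2, 14], [7, 0]]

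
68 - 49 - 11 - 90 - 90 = -172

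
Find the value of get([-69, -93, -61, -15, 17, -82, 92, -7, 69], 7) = -7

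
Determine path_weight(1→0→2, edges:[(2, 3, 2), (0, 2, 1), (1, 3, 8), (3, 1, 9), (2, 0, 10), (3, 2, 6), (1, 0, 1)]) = w(1→0)=1 + w(0→2)=1
= 2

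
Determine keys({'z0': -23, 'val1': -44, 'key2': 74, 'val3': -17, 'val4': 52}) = ['z0', 'val1', 'key2', 'val3', 'val4']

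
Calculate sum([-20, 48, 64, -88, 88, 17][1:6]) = 129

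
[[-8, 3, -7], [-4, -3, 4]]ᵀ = [[-8, -4], [3, -3], [-7, 4]]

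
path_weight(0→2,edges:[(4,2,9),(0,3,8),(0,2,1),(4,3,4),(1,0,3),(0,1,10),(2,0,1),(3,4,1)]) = w(0→2)=1
= 1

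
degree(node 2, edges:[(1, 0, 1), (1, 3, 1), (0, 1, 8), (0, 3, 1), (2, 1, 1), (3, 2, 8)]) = 2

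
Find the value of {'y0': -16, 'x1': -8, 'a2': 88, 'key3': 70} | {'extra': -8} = {'y0': -16, 'x1': -8, 'a2': 88, 'key3': 70, 'extra': -8}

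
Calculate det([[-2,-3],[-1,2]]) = -7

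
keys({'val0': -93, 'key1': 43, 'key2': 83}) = ['val0', 'key1', 'key2']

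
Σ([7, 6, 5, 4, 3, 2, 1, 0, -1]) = 27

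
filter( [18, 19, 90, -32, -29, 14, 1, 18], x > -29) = [18, 19, 90, 14, 1, 18]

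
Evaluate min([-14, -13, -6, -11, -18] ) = -18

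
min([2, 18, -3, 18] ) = -3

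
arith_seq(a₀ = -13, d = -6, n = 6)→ a_0 = -13 + 0*-6 = -13
a_1 = -13 + 1*-6 = -19
a_2 = -13 + 2*-6 = -25
...
= [-13, -19, -25, -31, -37, -43]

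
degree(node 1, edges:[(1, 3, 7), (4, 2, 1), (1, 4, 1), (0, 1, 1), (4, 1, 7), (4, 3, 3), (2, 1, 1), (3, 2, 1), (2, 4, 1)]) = 5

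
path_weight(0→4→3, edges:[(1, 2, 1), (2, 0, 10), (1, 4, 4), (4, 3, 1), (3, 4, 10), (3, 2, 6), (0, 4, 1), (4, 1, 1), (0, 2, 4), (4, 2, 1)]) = 2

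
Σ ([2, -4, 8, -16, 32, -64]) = 2 + -4 + 8 + -16 + 32 + -64
= -42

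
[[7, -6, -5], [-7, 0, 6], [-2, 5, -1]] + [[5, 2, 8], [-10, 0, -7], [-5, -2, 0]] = [[12, -4, 3], [-17, 0, -1], [-7, 3, -1]]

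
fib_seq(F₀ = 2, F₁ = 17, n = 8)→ F_2 = F_1 + F_0 = 19
F_3 = F_2 + F_1 = 36
F_4 = F_3 + F_2 = 55
...
= [2, 17, 19, 36, 55, 91, 146, 237]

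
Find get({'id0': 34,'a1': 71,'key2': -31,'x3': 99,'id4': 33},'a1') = 71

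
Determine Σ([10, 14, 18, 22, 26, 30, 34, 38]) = 192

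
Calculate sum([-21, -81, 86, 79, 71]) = (-21) + (-81) + 86 + 79 + 71
= 134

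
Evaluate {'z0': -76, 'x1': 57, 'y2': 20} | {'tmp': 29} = {'z0': -76, 'x1': 57, 'y2': 20, 'tmp': 29}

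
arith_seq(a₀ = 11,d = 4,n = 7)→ a_0 = 11 + 0*4 = 11
a_1 = 11 + 1*4 = 15
a_2 = 11 + 2*4 = 19
...
= [11, 15, 19, 23, 27, 31, 35]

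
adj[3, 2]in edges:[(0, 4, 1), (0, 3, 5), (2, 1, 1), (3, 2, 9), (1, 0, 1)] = 9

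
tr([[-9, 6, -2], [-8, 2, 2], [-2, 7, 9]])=diagonal: (-9) + 2 + 9
= 2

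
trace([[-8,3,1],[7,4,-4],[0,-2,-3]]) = -7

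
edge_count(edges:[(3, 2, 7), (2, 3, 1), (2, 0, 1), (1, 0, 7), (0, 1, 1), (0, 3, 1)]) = 6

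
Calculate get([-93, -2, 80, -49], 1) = -2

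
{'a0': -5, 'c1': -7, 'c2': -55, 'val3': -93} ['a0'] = -5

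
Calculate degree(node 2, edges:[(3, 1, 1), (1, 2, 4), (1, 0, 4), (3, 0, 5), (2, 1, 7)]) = incident: (1,2), (2,1)
= 2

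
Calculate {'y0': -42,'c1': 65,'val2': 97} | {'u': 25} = {'y0': -42, 'c1': 65, 'val2': 97, 'u': 25}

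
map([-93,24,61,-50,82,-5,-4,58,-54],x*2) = -93*2=-186, 24*2=48, 61*2=122, -50*2=-100, 82*2=164, -5*2=-10, -4*2=-8, 58*2=116, -54*2=-108
= [-186, 48, 122, -100, 164, -10, -8, 116, -108]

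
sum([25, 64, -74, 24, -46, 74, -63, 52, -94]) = 25 + 64 + (-74) + 24 + (-46) + 74 + (-63) + 52 + (-94)
= -38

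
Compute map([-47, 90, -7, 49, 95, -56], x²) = [2209, 8100, 49, 2401, 9025, 3136]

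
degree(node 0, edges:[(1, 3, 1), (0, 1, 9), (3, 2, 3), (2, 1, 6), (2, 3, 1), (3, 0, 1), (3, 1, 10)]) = 2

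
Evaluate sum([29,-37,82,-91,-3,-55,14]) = -61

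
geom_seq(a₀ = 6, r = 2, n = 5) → [6, 12, 24, 48, 96]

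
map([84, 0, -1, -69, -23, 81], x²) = (84)²=7056, (0)²=0, (-1)²=1, (-69)²=4761, (-23)²=529, (81)²=6561
= [7056, 0, 1, 4761, 529, 6561]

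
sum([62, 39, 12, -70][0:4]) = slice → [62, 39, 12, -70]
62 + 39 + 12 + (-70)
= 43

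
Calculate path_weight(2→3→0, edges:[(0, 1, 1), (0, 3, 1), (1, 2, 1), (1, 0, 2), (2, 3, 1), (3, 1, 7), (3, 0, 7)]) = w(2→3)=1 + w(3→0)=7
= 8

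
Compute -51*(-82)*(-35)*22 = -3220140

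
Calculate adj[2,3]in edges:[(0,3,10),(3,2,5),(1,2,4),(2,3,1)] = 1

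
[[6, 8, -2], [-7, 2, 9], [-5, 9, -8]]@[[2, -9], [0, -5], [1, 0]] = [[10, -94], [-5, 53], [-18, 0]]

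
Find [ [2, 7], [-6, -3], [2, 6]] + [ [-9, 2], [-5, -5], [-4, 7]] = [[-7, 9], [-11, -8], [-2, 13]]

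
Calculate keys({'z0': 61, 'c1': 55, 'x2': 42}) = ['z0', 'c1', 'x2']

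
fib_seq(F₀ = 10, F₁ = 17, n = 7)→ [10, 17, 27, 44, 71, 115, 186]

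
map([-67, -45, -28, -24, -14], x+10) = -67+10=-57, -45+10=-35, -28+10=-18, -24+10=-14, -14+10=-4
= [-57, -35, -18, -14, -4]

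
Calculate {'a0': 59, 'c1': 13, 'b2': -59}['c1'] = 13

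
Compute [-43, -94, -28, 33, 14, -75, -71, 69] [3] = 33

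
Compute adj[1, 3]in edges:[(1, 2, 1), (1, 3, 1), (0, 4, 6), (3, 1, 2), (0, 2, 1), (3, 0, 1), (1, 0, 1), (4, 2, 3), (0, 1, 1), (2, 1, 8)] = 1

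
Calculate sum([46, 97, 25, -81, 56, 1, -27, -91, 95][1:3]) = slice → [97, 25]
97 + 25
= 122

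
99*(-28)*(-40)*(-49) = -5433120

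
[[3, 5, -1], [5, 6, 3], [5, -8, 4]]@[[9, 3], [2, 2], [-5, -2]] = [[42, 21], [42, 21], [9, -9]]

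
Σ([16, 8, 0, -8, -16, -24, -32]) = -56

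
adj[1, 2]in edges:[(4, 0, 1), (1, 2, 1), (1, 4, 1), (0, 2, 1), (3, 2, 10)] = 1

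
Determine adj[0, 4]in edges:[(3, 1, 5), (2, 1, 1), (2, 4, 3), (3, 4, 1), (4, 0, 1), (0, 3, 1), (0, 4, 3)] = 3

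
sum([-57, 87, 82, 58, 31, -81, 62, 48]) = (-57) + 87 + 82 + 58 + 31 + (-81) + 62 + 48
= 230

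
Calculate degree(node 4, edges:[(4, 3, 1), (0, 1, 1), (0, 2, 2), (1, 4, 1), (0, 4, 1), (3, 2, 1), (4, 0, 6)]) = incident: (4,3), (1,4), (0,4), (4,0)
= 4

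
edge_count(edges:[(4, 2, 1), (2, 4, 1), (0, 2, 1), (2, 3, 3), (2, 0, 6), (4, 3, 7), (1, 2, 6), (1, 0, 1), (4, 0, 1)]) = 9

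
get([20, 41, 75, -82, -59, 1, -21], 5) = 1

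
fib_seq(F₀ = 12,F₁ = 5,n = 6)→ [12, 5, 17, 22, 39, 61]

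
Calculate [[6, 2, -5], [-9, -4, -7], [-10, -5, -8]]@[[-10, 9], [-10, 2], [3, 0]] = [[-95, 58], [109, -89], [126, -100]]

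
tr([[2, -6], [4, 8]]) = 10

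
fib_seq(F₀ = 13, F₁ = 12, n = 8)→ [13, 12, 25, 37, 62, 99, 161, 260]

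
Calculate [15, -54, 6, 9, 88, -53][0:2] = [15, -54]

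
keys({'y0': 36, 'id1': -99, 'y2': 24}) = ['y0', 'id1', 'y2']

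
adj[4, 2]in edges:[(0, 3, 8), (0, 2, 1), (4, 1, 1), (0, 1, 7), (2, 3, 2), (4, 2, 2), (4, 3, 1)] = 2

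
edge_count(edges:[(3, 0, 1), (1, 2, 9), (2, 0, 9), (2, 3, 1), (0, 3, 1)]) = 5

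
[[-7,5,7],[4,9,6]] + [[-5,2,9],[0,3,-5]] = [[-12, 7, 16], [4, 12, 1]]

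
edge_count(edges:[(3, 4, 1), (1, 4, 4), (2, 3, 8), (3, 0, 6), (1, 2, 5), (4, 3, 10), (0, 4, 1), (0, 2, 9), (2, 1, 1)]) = 9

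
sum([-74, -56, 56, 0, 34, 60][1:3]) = 0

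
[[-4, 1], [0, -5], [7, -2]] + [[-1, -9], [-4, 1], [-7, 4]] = [[-5, -8], [-4, -4], [0, 2]]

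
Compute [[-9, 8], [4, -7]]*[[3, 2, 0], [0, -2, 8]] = C[0][0] = (-9)*(3) + (8)*(0) = -27
C[0][1] = (-9)*(2) + (8)*(-2) = -34
C[0][2] = (-9)*(0) + (8)*(8) = 64
C[1][0] = (4)*(3) + (-7)*(0) = 12
C[1][1] = (4)*(2) + (-7)*(-2) = 22
C[1][2] = (4)*(0) + (-7)*(8) = -56
= [[-27, -34, 64], [12, 22, -56]]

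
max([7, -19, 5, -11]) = 7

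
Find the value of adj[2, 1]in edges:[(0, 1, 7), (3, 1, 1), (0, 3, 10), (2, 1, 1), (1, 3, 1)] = 1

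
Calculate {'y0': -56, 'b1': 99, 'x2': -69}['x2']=-69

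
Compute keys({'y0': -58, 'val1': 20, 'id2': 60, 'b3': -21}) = ['y0', 'val1', 'id2', 'b3']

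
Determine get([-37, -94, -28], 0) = -37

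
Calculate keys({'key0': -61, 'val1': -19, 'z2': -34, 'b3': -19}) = ['key0', 'val1', 'z2', 'b3']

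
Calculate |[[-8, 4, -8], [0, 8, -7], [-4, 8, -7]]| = -144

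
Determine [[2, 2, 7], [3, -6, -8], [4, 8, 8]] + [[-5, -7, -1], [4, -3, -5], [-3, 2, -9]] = [[-3, -5, 6], [7, -9, -13], [1, 10, -1]]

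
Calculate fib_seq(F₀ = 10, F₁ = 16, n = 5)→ F_2 = F_1 + F_0 = 26
F_3 = F_2 + F_1 = 42
F_4 = F_3 + F_2 = 68
= [10, 16, 26, 42, 68]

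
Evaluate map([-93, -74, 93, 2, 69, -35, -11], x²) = [8649, 5476, 8649, 4, 4761, 1225, 121]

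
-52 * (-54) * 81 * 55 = 12509640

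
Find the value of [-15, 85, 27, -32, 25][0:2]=[-15, 85]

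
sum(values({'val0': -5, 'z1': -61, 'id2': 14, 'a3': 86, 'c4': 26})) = 60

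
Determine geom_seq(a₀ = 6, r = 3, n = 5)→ [6, 18, 54, 162, 486]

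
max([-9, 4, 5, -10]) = 5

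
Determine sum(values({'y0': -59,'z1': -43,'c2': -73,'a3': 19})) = -156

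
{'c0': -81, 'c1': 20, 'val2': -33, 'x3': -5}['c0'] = -81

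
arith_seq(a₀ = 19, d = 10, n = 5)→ [19, 29, 39, 49, 59]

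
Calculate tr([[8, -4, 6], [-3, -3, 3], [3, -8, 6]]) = 11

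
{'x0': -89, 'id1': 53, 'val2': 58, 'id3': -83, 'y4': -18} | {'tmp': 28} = {'x0': -89, 'id1': 53, 'val2': 58, 'id3': -83, 'y4': -18, 'tmp': 28}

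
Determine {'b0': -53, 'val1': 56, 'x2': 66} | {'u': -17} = {'b0': -53, 'val1': 56, 'x2': 66, 'u': -17}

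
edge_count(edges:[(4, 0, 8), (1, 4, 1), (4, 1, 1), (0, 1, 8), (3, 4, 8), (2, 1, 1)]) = 6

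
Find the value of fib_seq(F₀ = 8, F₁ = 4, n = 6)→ [8, 4, 12, 16, 28, 44]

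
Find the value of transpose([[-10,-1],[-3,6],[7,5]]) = [[-10, -3, 7], [-1, 6, 5]]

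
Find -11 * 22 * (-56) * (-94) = -1273888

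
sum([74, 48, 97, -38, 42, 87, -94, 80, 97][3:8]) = slice → [-38, 42, 87, -94, 80]
(-38) + 42 + 87 + (-94) + 80
= 77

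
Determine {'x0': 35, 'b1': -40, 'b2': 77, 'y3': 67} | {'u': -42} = {'x0': 35, 'b1': -40, 'b2': 77, 'y3': 67, 'u': -42}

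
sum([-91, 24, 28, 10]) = -29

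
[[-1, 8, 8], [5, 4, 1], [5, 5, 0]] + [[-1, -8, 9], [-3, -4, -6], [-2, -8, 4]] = [[-2, 0, 17], [2, 0, -5], [3, -3, 4]]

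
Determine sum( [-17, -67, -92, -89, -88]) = (-17) + (-67) + (-92) + (-89) + (-88)
= -353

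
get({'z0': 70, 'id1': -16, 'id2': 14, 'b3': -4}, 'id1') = -16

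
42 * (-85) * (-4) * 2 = 28560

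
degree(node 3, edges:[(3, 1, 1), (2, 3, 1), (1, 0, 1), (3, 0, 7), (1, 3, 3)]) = incident: (3,1), (2,3), (3,0), (1,3)
= 4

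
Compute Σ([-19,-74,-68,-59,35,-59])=-244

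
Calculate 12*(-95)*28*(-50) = 1596000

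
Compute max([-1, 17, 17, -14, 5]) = 17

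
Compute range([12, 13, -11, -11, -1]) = 24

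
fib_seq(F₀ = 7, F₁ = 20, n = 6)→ F_2 = F_1 + F_0 = 27
F_3 = F_2 + F_1 = 47
F_4 = F_3 + F_2 = 74
...
= [7, 20, 27, 47, 74, 121]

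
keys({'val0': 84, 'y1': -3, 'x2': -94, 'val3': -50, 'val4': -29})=['val0', 'y1', 'x2', 'val3', 'val4']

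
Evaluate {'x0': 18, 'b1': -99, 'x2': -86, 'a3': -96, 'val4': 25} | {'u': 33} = {'x0': 18, 'b1': -99, 'x2': -86, 'a3': -96, 'val4': 25, 'u': 33}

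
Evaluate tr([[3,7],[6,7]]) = diagonal: 3 + 7
= 10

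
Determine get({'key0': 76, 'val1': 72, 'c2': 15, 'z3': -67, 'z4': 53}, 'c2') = 15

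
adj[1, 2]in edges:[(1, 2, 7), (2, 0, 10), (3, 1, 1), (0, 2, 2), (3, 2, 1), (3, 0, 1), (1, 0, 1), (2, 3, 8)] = 7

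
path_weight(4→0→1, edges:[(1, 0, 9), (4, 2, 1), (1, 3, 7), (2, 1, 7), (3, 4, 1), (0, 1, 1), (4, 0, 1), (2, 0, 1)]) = 2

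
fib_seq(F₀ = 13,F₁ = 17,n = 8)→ F_2 = F_1 + F_0 = 30
F_3 = F_2 + F_1 = 47
F_4 = F_3 + F_2 = 77
...
= [13, 17, 30, 47, 77, 124, 201, 325]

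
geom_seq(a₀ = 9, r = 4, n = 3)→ a_0 = 9*4^0 = 9
a_1 = 9*4^1 = 36
a_2 = 9*4^2 = 144
= [9, 36, 144]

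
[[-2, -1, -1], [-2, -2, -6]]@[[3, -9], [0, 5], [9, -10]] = C[0][0] = (-2)*(3) + (-1)*(0) + (-1)*(9) = -15
C[0][1] = (-2)*(-9) + (-1)*(5) + (-1)*(-10) = 23
C[1][0] = (-2)*(3) + (-2)*(0) + (-6)*(9) = -60
C[1][1] = (-2)*(-9) + (-2)*(5) + (-6)*(-10) = 68
= [[-15, 23], [-60, 68]]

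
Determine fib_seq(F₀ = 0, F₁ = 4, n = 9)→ [0, 4, 4, 8, 12, 20, 32, 52, 84]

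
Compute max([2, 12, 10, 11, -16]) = 12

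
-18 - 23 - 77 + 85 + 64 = 31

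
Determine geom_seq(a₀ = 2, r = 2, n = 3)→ [2, 4, 8]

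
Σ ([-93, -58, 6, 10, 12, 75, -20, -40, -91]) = (-93) + (-58) + 6 + 10 + 12 + 75 + (-20) + (-40) + (-91)
= -199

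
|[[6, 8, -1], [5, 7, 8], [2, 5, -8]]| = -139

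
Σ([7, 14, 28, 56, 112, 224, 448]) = 7 + 14 + 28 + 56 + 112 + 224 + 448
= 889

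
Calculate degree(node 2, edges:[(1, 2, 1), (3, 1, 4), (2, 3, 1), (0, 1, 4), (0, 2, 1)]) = 3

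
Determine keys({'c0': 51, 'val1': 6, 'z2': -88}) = ['c0', 'val1', 'z2']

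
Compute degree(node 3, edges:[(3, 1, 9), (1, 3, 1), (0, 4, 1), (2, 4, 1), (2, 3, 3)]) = incident: (3,1), (1,3), (2,3)
= 3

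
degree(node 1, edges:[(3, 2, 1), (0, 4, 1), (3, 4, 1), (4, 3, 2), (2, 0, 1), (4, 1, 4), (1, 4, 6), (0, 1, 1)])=3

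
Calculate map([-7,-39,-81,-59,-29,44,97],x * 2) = [-14, -78, -162, -118, -58, 88, 194]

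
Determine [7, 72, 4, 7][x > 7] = [72]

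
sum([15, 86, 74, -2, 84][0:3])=slice → [15, 86, 74]
15 + 86 + 74
= 175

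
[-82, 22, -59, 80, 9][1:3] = [22, -59]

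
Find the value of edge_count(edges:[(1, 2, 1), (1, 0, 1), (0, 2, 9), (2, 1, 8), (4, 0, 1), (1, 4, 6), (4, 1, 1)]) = 7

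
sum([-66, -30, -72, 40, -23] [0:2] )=-96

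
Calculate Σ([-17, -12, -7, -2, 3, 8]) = (-17) + (-12) + (-7) + (-2) + 3 + 8
= -27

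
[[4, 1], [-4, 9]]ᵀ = [[4, -4], [1, 9]]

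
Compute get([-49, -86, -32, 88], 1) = -86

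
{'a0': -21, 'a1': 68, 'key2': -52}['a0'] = -21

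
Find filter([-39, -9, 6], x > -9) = keep x where x > -9: -39✗, -9✗, 6✓
= [6]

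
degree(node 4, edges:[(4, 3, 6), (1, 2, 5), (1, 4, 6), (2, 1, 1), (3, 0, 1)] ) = incident: (4,3), (1,4)
= 2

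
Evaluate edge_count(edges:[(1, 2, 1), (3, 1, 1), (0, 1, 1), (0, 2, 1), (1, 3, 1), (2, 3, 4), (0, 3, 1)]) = 7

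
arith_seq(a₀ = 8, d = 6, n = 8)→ [8, 14, 20, 26, 32, 38, 44, 50]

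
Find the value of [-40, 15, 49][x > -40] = keep x where x > -40: -40✗, 15✓, 49✓
= [15, 49]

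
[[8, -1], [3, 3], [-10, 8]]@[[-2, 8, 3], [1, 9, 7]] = C[0][0] = (8)*(-2) + (-1)*(1) = -17
C[0][1] = (8)*(8) + (-1)*(9) = 55
C[0][2] = (8)*(3) + (-1)*(7) = 17
C[1][0] = (3)*(-2) + (3)*(1) = -3
C[1][1] = (3)*(8) + (3)*(9) = 51
C[1][2] = (3)*(3) + (3)*(7) = 30
... (3 more cells)
= [[-17, 55, 17], [-3, 51, 30], [28, -8, 26]]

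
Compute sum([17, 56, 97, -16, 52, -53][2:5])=slice → [97, -16, 52]
97 + (-16) + 52
= 133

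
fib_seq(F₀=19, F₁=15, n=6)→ F_2 = F_1 + F_0 = 34
F_3 = F_2 + F_1 = 49
F_4 = F_3 + F_2 = 83
...
= [19, 15, 34, 49, 83, 132]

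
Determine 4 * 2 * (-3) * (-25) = 600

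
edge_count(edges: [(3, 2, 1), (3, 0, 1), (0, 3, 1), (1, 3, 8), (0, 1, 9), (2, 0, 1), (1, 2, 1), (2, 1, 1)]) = 8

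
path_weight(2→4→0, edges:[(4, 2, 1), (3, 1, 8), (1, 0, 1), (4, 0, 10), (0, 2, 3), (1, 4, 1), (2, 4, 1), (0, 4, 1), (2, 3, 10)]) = 11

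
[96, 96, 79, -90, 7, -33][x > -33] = keep x where x > -33: 96✓, 96✓, 79✓, -90✗, 7✓, -33✗
= [96, 96, 79, 7]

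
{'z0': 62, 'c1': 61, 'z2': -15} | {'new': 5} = {'z0': 62, 'c1': 61, 'z2': -15, 'new': 5}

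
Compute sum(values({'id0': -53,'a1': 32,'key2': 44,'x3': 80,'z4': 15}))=118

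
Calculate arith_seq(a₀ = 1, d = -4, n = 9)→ [1, -3, -7, -11, -15, -19, -23, -27, -31]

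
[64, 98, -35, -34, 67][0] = 64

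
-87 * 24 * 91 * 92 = -17480736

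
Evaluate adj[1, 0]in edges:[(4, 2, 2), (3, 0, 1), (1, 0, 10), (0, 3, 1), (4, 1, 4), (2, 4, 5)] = 10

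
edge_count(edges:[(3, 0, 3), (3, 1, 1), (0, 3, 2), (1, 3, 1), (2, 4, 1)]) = 5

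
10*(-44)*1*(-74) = 32560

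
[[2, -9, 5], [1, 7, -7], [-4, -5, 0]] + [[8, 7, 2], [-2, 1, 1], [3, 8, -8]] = [[10, -2, 7], [-1, 8, -6], [-1, 3, -8]]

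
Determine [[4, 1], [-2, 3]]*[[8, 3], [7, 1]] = C[0][0] = (4)*(8) + (1)*(7) = 39
C[0][1] = (4)*(3) + (1)*(1) = 13
C[1][0] = (-2)*(8) + (3)*(7) = 5
C[1][1] = (-2)*(3) + (3)*(1) = -3
= [[39, 13], [5, -3]]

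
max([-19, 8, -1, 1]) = 8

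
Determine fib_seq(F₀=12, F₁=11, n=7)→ [12, 11, 23, 34, 57, 91, 148]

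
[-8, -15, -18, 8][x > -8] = [8]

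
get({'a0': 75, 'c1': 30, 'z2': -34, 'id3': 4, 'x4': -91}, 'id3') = 4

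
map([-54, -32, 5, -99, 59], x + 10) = -54+10=-44, -32+10=-22, 5+10=15, -99+10=-89, 59+10=69
= [-44, -22, 15, -89, 69]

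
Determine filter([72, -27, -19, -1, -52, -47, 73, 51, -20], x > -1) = keep x where x > -1: 72✓, -27✗, -19✗, -1✗, -52✗, -47✗, 73✓, 51✓, -20✗
= [72, 73, 51]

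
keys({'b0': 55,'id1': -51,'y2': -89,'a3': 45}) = ['b0', 'id1', 'y2', 'a3']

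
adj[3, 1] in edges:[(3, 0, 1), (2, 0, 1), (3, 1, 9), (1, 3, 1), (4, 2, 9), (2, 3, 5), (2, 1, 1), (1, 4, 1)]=9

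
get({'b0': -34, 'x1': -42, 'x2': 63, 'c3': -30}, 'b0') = -34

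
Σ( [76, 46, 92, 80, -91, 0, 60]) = 76 + 46 + 92 + 80 + (-91) + 0 + 60
= 263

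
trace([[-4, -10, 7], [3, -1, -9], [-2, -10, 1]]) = -4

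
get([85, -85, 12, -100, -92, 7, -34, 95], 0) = 85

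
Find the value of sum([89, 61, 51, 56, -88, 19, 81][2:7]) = 119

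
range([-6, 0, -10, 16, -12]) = 28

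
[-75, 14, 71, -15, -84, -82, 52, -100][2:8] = [71, -15, -84, -82, 52, -100]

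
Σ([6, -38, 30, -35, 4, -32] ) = 6 + (-38) + 30 + (-35) + 4 + (-32)
= -65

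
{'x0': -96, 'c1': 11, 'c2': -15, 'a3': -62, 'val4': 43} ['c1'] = 11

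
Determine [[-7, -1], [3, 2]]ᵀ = [[-7, 3], [-1, 2]]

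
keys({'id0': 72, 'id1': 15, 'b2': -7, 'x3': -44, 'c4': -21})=['id0', 'id1', 'b2', 'x3', 'c4']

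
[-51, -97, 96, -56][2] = 96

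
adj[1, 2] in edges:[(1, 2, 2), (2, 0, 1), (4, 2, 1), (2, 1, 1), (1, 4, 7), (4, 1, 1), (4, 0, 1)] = 2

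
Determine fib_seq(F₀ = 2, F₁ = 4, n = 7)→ F_2 = F_1 + F_0 = 6
F_3 = F_2 + F_1 = 10
F_4 = F_3 + F_2 = 16
...
= [2, 4, 6, 10, 16, 26, 42]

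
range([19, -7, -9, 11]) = 28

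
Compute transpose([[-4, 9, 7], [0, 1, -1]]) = [[-4, 0], [9, 1], [7, -1]]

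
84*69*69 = 399924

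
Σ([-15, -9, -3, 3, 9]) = -15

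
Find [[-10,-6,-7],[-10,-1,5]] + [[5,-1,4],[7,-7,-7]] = [[-5, -7, -3], [-3, -8, -2]]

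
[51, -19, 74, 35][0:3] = [51, -19, 74]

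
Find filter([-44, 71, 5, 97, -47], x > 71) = [97]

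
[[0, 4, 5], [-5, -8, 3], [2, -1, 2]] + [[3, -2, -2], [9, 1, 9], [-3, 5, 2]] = [[3, 2, 3], [4, -7, 12], [-1, 4, 4]]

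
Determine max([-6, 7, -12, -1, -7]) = 7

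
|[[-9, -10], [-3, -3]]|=-3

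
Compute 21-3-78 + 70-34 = -24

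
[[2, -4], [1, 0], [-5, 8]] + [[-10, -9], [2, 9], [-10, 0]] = [[-8, -13], [3, 9], [-15, 8]]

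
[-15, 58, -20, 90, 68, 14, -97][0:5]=[-15, 58, -20, 90, 68]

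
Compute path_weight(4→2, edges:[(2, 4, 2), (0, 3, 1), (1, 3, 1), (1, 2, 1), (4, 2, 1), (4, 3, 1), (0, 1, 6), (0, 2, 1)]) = w(4→2)=1
= 1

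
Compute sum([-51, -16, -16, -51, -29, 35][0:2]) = -67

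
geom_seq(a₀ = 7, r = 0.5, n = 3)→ [7.0, 3.5, 1.75]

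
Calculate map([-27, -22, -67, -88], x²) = (-27)²=729, (-22)²=484, (-67)²=4489, (-88)²=7744
= [729, 484, 4489, 7744]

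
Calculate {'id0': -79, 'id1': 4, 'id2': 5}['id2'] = 5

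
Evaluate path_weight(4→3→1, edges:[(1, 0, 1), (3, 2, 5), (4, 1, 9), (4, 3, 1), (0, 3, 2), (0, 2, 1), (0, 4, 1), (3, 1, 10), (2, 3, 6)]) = w(4→3)=1 + w(3→1)=10
= 11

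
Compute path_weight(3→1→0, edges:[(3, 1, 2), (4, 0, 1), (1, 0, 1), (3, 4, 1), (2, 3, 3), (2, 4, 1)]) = 3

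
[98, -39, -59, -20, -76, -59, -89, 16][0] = 98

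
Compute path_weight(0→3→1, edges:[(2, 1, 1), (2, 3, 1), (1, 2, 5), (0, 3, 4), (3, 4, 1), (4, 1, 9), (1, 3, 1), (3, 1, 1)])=5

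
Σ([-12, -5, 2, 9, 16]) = 10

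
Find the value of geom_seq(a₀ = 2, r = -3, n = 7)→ a_0 = 2*(-3)^0 = 2
a_1 = 2*(-3)^1 = -6
a_2 = 2*(-3)^2 = 18
...
= [2, -6, 18, -54, 162, -486, 1458]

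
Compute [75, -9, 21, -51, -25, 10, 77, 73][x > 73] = [75, 77]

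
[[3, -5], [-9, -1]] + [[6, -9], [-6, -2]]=[[9, -14], [-15, -3]]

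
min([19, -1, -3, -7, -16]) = -16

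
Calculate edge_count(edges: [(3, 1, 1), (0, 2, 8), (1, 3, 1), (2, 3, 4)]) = 4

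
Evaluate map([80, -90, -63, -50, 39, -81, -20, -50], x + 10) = 80+10=90, -90+10=-80, -63+10=-53, -50+10=-40, 39+10=49, -81+10=-71, -20+10=-10, -50+10=-40
= [90, -80, -53, -40, 49, -71, -10, -40]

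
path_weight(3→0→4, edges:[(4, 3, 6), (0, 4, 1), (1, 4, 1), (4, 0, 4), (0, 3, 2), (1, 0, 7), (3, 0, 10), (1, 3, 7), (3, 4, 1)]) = 11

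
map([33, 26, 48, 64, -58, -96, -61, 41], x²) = (33)²=1089, (26)²=676, (48)²=2304, (64)²=4096, (-58)²=3364, (-96)²=9216, (-61)²=3721, (41)²=1681
= [1089, 676, 2304, 4096, 3364, 9216, 3721, 1681]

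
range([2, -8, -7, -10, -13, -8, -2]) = 15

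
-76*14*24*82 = -2093952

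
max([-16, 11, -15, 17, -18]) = 17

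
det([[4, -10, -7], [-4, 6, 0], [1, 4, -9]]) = 298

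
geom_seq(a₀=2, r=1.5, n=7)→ [2.0, 3.0, 4.5, 6.75, 10.125, 15.1875, 22.78125]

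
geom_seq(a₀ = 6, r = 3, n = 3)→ [6, 18, 54]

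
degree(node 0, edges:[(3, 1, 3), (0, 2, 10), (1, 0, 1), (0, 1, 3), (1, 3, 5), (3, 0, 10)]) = 4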